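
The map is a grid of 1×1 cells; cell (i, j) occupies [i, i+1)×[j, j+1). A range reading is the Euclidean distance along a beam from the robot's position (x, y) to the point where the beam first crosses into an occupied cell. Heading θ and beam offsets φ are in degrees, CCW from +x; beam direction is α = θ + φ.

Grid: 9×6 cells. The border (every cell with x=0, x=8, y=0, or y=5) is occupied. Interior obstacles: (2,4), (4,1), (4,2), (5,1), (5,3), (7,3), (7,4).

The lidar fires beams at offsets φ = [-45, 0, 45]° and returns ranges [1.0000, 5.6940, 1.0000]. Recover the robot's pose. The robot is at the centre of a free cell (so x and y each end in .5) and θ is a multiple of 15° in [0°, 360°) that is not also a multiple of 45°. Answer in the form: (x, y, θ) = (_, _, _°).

(x, y, θ) = (6.5, 4.5, 195°)

The pose lattice has 21·16 = 336 candidates. Test each by forward raycasting.
  (6.5, 2.5, 240°): beam 1 = 1.5529 ≠ 1.0000 ✗
  (6.5, 1.5, 195°): beam 1 = 0.5774 ≠ 1.0000 ✗
  (3.5, 2.5, 75°): beam 1 = 0.5774 ≠ 1.0000 ✗
  …
  (6.5, 4.5, 195°): r_1=1.0000, r_2=5.6940, r_3=1.0000 — all match ✓
Unique over the lattice → pose = (6.5, 4.5, 195°).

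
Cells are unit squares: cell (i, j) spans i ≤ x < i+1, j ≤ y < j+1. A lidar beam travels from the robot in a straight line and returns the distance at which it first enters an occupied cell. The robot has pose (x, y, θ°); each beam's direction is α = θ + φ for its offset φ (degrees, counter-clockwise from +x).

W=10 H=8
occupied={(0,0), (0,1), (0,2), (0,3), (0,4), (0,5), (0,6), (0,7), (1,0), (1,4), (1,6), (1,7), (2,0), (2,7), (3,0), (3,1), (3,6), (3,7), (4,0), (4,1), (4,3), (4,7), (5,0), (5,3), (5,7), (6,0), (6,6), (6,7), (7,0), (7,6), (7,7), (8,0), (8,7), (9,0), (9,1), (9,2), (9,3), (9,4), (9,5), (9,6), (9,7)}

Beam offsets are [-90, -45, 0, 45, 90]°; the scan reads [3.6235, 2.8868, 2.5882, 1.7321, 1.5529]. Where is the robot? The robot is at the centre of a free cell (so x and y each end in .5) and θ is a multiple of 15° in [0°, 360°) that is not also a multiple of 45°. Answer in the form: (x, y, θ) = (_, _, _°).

The pose lattice has 39·16 = 624 candidates. Test each by forward raycasting.
  (5.5, 5.5, 210°): beam 1 = 1.7321 ≠ 3.6235 ✗
  (7.5, 1.5, 345°): beam 1 = 0.5176 ≠ 3.6235 ✗
  (8.5, 3.5, 105°): beam 1 = 0.5176 ≠ 3.6235 ✗
  …
  (6.5, 4.5, 15°): r_1=3.6235, r_2=2.8868, r_3=2.5882, r_4=1.7321, r_5=1.5529 — all match ✓
No second candidate reproduces the full scan.

(x, y, θ) = (6.5, 4.5, 15°)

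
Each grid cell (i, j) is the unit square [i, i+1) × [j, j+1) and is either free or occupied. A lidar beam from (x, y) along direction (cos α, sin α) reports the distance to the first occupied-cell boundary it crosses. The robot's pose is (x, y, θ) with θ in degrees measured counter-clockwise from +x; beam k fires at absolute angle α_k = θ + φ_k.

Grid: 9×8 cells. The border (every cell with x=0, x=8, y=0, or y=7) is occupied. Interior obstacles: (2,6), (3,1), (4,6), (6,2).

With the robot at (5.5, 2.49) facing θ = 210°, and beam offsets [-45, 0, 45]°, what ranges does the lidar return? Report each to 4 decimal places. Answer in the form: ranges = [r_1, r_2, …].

ranges = [4.6587, 1.7321, 1.5426]

beam 1: φ=-45°, α=165°
  d=(-0.9659,0.2588)  start (5,2)  tX=0.5176 tY=1.9705  stride 1/|dx|=1.0353 1/|dy|=3.8637
    cross x-line → (4,2), t=0.5176
    cross x-line → (3,2), t=1.5529
    cross y-line → (3,3), t=1.9705
    cross x-line → (2,3), t=2.5882
    cross x-line → (1,3), t=3.6235
    cross x-line → (0,3), t=4.6587 (wall)
  → r_1 = 4.6587
beam 2: φ=0°, α=210°
  d=(-0.8660,-0.5000)  start (5,2)  tX=0.5774 tY=0.9800  stride 1/|dx|=1.1547 1/|dy|=2.0000
    cross x-line → (4,2), t=0.5774
    cross y-line → (4,1), t=0.9800
    cross x-line → (3,1), t=1.7321 (wall)
  → r_2 = 1.7321
beam 3: φ=45°, α=255°
  d=(-0.2588,-0.9659)  start (5,2)  tX=1.9319 tY=0.5073  stride 1/|dx|=3.8637 1/|dy|=1.0353
    cross y-line → (5,1), t=0.5073
    cross y-line → (5,0), t=1.5426 (wall)
  → r_3 = 1.5426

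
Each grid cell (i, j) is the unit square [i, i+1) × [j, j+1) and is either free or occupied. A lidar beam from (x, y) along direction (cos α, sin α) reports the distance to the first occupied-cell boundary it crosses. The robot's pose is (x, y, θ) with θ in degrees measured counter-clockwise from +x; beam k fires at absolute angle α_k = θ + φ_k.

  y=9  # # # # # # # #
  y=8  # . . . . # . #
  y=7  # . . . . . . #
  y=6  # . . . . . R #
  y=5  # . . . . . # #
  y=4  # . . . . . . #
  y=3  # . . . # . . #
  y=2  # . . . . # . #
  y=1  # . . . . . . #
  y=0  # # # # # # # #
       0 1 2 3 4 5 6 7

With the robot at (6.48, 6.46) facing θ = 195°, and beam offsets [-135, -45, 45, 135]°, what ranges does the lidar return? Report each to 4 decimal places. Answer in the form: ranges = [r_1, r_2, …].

beam 1: φ=-135°, α=60°
  cosα=0.5000 sinα=0.8660 | (6,6) | tMaxX 1.0400 tMaxY 0.6235 | tΔX 2.0000 tΔY 1.1547
    t=0.6235 [y] (6,7)
    t=1.0400 [x] (7,7) — stop
  → r_1 = 1.0400
beam 2: φ=-45°, α=150°
  cosα=-0.8660 sinα=0.5000 | (6,6) | tMaxX 0.5543 tMaxY 1.0800 | tΔX 1.1547 tΔY 2.0000
    t=0.5543 [x] (5,6)
    t=1.0800 [y] (5,7)
    t=1.7090 [x] (4,7)
    t=2.8637 [x] (3,7)
    t=3.0800 [y] (3,8)
    t=4.0184 [x] (2,8)
    t=5.0800 [y] (2,9) — stop
  → r_2 = 5.0800
beam 3: φ=45°, α=240°
  cosα=-0.5000 sinα=-0.8660 | (6,6) | tMaxX 0.9600 tMaxY 0.5312 | tΔX 2.0000 tΔY 1.1547
    t=0.5312 [y] (6,5) — stop
  → r_3 = 0.5312
beam 4: φ=135°, α=330°
  cosα=0.8660 sinα=-0.5000 | (6,6) | tMaxX 0.6004 tMaxY 0.9200 | tΔX 1.1547 tΔY 2.0000
    t=0.6004 [x] (7,6) — stop
  → r_4 = 0.6004

ranges = [1.0400, 5.0800, 0.5312, 0.6004]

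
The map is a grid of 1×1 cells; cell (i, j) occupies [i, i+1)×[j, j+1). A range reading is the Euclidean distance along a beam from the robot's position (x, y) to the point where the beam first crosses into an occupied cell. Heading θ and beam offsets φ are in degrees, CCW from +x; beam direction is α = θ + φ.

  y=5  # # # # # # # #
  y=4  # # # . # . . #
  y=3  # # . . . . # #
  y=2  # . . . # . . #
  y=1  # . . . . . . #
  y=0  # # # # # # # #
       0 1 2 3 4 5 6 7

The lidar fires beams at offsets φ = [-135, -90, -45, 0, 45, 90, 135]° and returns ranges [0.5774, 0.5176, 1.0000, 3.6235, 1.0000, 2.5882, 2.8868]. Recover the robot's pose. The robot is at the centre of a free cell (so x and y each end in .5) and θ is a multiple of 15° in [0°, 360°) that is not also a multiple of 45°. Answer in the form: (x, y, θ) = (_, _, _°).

Enumerate (i+0.5, j+0.5, θ) over the 18 free cells and 16 admissible headings. For each, cast all 7 beams and compare to the given ranges.
  (5.5, 3.5, 120°): beam 1 = 0.5176 ≠ 0.5774 ✗
  (2.5, 1.5, 195°): beam 1 = 3.0000 ≠ 0.5774 ✗
  (5.5, 2.5, 345°): beam 2 = 1.5529 ≠ 0.5176 ✗
  (2.5, 1.5, 30°): beam 1 = 0.5176 ≠ 0.5774 ✗
  …
  (3.5, 1.5, 15°): r_1=0.5774, r_2=0.5176, r_3=1.0000, r_4=3.6235, r_5=1.0000, r_6=2.5882, r_7=2.8868 — all match ✓
Unique over the lattice → pose = (3.5, 1.5, 15°).

(x, y, θ) = (3.5, 1.5, 15°)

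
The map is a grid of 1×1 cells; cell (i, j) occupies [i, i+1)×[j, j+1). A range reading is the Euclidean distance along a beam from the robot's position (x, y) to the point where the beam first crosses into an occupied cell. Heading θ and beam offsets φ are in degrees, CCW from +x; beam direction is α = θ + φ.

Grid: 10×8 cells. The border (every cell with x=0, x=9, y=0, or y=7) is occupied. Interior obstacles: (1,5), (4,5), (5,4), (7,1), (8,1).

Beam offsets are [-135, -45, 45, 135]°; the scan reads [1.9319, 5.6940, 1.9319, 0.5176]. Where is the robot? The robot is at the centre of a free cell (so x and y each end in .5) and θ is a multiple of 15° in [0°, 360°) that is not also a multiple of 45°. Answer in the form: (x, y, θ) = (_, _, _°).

(x, y, θ) = (3.5, 6.5, 330°)

Enumerate (i+0.5, j+0.5, θ) over the 43 free cells and 16 admissible headings. For each, cast all 4 beams and compare to the given ranges.
  (4.5, 4.5, 330°): beam 1 = 3.6235 ≠ 1.9319 ✗
  (6.5, 2.5, 150°): beam 1 = 2.5882 ≠ 1.9319 ✗
  (5.5, 3.5, 75°): beam 1 = 2.8868 ≠ 1.9319 ✗
  (1.5, 2.5, 150°): beam 1 = 7.7646 ≠ 1.9319 ✗
  …
  (3.5, 6.5, 330°): r_1=1.9319, r_2=5.6940, r_3=1.9319, r_4=0.5176 — all match ✓
Only this pose fits every beam.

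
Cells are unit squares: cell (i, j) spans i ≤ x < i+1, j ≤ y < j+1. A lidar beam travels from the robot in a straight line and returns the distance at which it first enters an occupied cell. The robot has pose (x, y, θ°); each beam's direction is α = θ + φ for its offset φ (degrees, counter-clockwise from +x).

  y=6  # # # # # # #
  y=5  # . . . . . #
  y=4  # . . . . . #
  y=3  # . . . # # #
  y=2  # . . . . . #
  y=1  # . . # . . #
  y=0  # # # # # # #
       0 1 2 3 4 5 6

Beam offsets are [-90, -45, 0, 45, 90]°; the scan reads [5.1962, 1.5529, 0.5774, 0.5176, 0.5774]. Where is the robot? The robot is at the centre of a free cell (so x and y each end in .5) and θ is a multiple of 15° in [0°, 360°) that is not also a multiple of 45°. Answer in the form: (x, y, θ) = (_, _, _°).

Candidates: 22 free-cell centres × 16 headings = 352 poses. Raycast each; keep the one whose scan matches to 4 dp.
  (5.5, 1.5, 345°): beam 1 = 0.5176 ≠ 5.1962 ✗
  (5.5, 2.5, 60°): beam 1 = 0.5774 ≠ 5.1962 ✗
  (5.5, 1.5, 255°): beam 1 = 1.5529 ≠ 5.1962 ✗
  (1.5, 2.5, 255°): beam 1 = 0.5176 ≠ 5.1962 ✗
  …
  (5.5, 1.5, 240°): r_1=5.1962, r_2=1.5529, r_3=0.5774, r_4=0.5176, r_5=0.5774 — all match ✓
Unique over the lattice → pose = (5.5, 1.5, 240°).

(x, y, θ) = (5.5, 1.5, 240°)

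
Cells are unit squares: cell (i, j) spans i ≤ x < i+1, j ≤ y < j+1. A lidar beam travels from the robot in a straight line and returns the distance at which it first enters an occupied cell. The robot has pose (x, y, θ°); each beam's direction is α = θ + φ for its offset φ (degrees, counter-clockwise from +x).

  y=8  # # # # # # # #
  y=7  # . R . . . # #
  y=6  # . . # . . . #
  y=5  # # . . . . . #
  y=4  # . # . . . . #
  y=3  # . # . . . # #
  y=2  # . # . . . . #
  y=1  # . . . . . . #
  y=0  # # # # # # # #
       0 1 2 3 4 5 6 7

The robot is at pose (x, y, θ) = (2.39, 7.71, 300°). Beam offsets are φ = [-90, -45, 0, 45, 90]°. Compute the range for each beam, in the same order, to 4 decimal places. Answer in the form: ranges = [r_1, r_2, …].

beam 1: φ=-90°, α=210°
  cosα=-0.8660 sinα=-0.5000 | (2,7) | tMaxX 0.4503 tMaxY 1.4200 | tΔX 1.1547 tΔY 2.0000
    t=0.4503 [x] (1,7)
    t=1.4200 [y] (1,6)
    t=1.6050 [x] (0,6) — stop
  → r_1 = 1.6050
beam 2: φ=-45°, α=255°
  cosα=-0.2588 sinα=-0.9659 | (2,7) | tMaxX 1.5068 tMaxY 0.7350 | tΔX 3.8637 tΔY 1.0353
    t=0.7350 [y] (2,6)
    t=1.5068 [x] (1,6)
    t=1.7703 [y] (1,5) — stop
  → r_2 = 1.7703
beam 3: φ=0°, α=300°
  cosα=0.5000 sinα=-0.8660 | (2,7) | tMaxX 1.2200 tMaxY 0.8198 | tΔX 2.0000 tΔY 1.1547
    t=0.8198 [y] (2,6)
    t=1.2200 [x] (3,6) — stop
  → r_3 = 1.2200
beam 4: φ=45°, α=345°
  cosα=0.9659 sinα=-0.2588 | (2,7) | tMaxX 0.6315 tMaxY 2.7432 | tΔX 1.0353 tΔY 3.8637
    t=0.6315 [x] (3,7)
    t=1.6668 [x] (4,7)
    t=2.7021 [x] (5,7)
    t=2.7432 [y] (5,6)
    t=3.7373 [x] (6,6)
    t=4.7726 [x] (7,6) — stop
  → r_4 = 4.7726
beam 5: φ=90°, α=30°
  cosα=0.8660 sinα=0.5000 | (2,7) | tMaxX 0.7044 tMaxY 0.5800 | tΔX 1.1547 tΔY 2.0000
    t=0.5800 [y] (2,8) — stop
  → r_5 = 0.5800

ranges = [1.6050, 1.7703, 1.2200, 4.7726, 0.5800]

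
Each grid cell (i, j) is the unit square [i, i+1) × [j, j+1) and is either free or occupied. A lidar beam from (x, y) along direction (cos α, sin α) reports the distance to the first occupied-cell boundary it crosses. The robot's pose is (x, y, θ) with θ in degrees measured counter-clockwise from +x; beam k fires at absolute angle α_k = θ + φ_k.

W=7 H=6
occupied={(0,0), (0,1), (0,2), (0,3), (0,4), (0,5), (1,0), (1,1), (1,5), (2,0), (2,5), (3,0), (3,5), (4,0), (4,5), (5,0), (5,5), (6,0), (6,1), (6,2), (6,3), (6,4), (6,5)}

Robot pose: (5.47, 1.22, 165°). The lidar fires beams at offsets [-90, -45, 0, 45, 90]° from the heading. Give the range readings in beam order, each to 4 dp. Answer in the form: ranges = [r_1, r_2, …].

beam 1: φ=-90°, α=75°
  dir = (cos 75°, sin 75°) = (0.2588, 0.9659); from cell (5,1)
  next x-line at t=2.0478, next y-line at t=0.8075; Δt_x=3.8637, Δt_y=1.0353
    y: enter (5,2) at t=0.8075
    y: enter (5,3) at t=1.8428
    x: enter (6,3) at t=2.0478 ← occupied
  → r_1 = 2.0478
beam 2: φ=-45°, α=120°
  dir = (cos 120°, sin 120°) = (-0.5000, 0.8660); from cell (5,1)
  next x-line at t=0.9400, next y-line at t=0.9007; Δt_x=2.0000, Δt_y=1.1547
    y: enter (5,2) at t=0.9007
    x: enter (4,2) at t=0.9400
    y: enter (4,3) at t=2.0554
    x: enter (3,3) at t=2.9400
    y: enter (3,4) at t=3.2101
    y: enter (3,5) at t=4.3648 ← occupied
  → r_2 = 4.3648
beam 3: φ=0°, α=165°
  dir = (cos 165°, sin 165°) = (-0.9659, 0.2588); from cell (5,1)
  next x-line at t=0.4866, next y-line at t=3.0137; Δt_x=1.0353, Δt_y=3.8637
    x: enter (4,1) at t=0.4866
    x: enter (3,1) at t=1.5219
    x: enter (2,1) at t=2.5571
    y: enter (2,2) at t=3.0137
    x: enter (1,2) at t=3.5924
    x: enter (0,2) at t=4.6277 ← occupied
  → r_3 = 4.6277
beam 4: φ=45°, α=210°
  dir = (cos 210°, sin 210°) = (-0.8660, -0.5000); from cell (5,1)
  next x-line at t=0.5427, next y-line at t=0.4400; Δt_x=1.1547, Δt_y=2.0000
    y: enter (5,0) at t=0.4400 ← occupied
  → r_4 = 0.4400
beam 5: φ=90°, α=255°
  dir = (cos 255°, sin 255°) = (-0.2588, -0.9659); from cell (5,1)
  next x-line at t=1.8159, next y-line at t=0.2278; Δt_x=3.8637, Δt_y=1.0353
    y: enter (5,0) at t=0.2278 ← occupied
  → r_5 = 0.2278

ranges = [2.0478, 4.3648, 4.6277, 0.4400, 0.2278]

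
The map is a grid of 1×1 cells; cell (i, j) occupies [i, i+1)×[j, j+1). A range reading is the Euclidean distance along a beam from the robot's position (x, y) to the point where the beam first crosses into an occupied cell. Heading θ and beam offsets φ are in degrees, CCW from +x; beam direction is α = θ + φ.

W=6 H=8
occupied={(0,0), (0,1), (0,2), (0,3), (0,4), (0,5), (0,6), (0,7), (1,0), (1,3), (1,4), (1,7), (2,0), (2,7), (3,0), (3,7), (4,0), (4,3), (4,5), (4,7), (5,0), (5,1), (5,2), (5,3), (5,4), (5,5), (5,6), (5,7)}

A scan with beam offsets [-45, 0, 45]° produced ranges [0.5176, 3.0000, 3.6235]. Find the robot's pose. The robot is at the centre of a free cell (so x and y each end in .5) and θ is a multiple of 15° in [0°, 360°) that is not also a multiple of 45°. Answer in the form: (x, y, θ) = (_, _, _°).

(x, y, θ) = (1.5, 5.5, 330°)

Candidates: 20 free-cell centres × 16 headings = 320 poses. Raycast each; keep the one whose scan matches to 4 dp.
  (4.5, 6.5, 195°): beam 1 = 1.0000 ≠ 0.5176 ✗
  (3.5, 3.5, 255°): beam 1 = 2.8868 ≠ 0.5176 ✗
  (2.5, 3.5, 105°): beam 1 = 4.0415 ≠ 0.5176 ✗
  …
  (1.5, 5.5, 330°): r_1=0.5176, r_2=3.0000, r_3=3.6235 — all match ✓
Unique over the lattice → pose = (1.5, 5.5, 330°).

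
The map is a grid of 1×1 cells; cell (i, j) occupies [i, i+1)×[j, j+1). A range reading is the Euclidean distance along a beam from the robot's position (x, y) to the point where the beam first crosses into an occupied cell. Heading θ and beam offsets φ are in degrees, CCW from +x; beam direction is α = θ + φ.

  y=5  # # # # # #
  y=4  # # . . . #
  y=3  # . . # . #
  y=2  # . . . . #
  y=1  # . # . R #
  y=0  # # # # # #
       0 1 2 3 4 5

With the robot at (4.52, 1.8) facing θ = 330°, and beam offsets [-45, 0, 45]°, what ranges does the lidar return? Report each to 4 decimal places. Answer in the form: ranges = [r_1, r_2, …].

ranges = [0.8282, 0.5543, 0.4969]

beam 1: φ=-45°, α=285°
  direction (0.2588, -0.9659); cell (4,1); t to first gridline: x 1.8546, y 0.8282 (then +3.8637 / +1.0353)
    (4,0) via y @ 0.8282  # hit
  → r_1 = 0.8282
beam 2: φ=0°, α=330°
  direction (0.8660, -0.5000); cell (4,1); t to first gridline: x 0.5543, y 1.6000 (then +1.1547 / +2.0000)
    (5,1) via x @ 0.5543  # hit
  → r_2 = 0.5543
beam 3: φ=45°, α=15°
  direction (0.9659, 0.2588); cell (4,1); t to first gridline: x 0.4969, y 0.7727 (then +1.0353 / +3.8637)
    (5,1) via x @ 0.4969  # hit
  → r_3 = 0.4969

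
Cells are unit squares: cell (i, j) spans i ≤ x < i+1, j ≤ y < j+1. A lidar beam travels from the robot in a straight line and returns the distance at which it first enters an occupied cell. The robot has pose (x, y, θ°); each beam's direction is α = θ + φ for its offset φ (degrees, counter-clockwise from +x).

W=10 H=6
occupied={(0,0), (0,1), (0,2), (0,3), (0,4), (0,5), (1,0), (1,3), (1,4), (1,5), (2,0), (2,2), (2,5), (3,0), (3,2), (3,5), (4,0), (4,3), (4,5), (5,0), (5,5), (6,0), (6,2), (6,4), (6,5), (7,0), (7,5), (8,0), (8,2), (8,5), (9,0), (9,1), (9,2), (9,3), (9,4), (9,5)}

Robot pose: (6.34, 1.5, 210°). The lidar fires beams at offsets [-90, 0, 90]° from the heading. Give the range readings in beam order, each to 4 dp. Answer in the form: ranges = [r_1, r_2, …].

beam 1: φ=-90°, α=120°
  dir = (cos 120°, sin 120°) = (-0.5000, 0.8660); from cell (6,1)
  next x-line at t=0.6800, next y-line at t=0.5774; Δt_x=2.0000, Δt_y=1.1547
    y: enter (6,2) at t=0.5774 ← occupied
  → r_1 = 0.5774
beam 2: φ=0°, α=210°
  dir = (cos 210°, sin 210°) = (-0.8660, -0.5000); from cell (6,1)
  next x-line at t=0.3926, next y-line at t=1.0000; Δt_x=1.1547, Δt_y=2.0000
    x: enter (5,1) at t=0.3926
    y: enter (5,0) at t=1.0000 ← occupied
  → r_2 = 1.0000
beam 3: φ=90°, α=300°
  dir = (cos 300°, sin 300°) = (0.5000, -0.8660); from cell (6,1)
  next x-line at t=1.3200, next y-line at t=0.5774; Δt_x=2.0000, Δt_y=1.1547
    y: enter (6,0) at t=0.5774 ← occupied
  → r_3 = 0.5774

ranges = [0.5774, 1.0000, 0.5774]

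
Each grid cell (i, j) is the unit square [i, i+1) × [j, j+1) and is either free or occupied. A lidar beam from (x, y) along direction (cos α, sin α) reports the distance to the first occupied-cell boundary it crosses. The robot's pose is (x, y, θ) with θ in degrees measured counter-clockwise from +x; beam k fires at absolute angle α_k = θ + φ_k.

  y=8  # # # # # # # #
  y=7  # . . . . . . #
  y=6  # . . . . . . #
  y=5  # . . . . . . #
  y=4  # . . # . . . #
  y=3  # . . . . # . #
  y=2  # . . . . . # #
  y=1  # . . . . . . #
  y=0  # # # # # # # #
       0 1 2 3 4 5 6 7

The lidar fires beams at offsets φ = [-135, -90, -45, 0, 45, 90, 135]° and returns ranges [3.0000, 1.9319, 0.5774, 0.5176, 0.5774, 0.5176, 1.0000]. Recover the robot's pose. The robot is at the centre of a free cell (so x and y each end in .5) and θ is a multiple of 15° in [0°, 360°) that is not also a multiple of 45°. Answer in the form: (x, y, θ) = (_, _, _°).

The pose lattice has 39·16 = 624 candidates. Test each by forward raycasting.
  (1.5, 7.5, 15°): beam 1 = 1.0000 ≠ 3.0000 ✗
  (2.5, 3.5, 15°): beam 1 = 2.8868 ≠ 3.0000 ✗
  (1.5, 7.5, 75°): beam 2 = 5.6940 ≠ 1.9319 ✗
  (4.5, 2.5, 150°): beam 1 = 1.5529 ≠ 3.0000 ✗
  …
  (1.5, 1.5, 195°): r_1=3.0000, r_2=1.9319, r_3=0.5774, r_4=0.5176, r_5=0.5774, r_6=0.5176, r_7=1.0000 — all match ✓
No second candidate reproduces the full scan.

(x, y, θ) = (1.5, 1.5, 195°)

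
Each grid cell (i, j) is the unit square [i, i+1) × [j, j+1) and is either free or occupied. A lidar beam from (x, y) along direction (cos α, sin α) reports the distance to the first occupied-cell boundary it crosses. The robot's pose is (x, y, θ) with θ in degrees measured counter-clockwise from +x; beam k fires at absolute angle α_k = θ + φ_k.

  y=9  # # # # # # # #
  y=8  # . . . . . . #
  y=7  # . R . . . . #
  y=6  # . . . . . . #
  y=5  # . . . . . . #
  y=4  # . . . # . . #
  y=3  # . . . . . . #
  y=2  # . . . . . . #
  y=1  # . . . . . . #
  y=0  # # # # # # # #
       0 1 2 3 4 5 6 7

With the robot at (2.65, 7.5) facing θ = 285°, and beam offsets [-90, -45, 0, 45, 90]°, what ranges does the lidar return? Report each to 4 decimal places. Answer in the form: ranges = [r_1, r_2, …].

beam 1: φ=-90°, α=195°
  dir = (cos 195°, sin 195°) = (-0.9659, -0.2588); from cell (2,7)
  next x-line at t=0.6729, next y-line at t=1.9319; Δt_x=1.0353, Δt_y=3.8637
    x: enter (1,7) at t=0.6729
    x: enter (0,7) at t=1.7082 ← occupied
  → r_1 = 1.7082
beam 2: φ=-45°, α=240°
  dir = (cos 240°, sin 240°) = (-0.5000, -0.8660); from cell (2,7)
  next x-line at t=1.3000, next y-line at t=0.5774; Δt_x=2.0000, Δt_y=1.1547
    y: enter (2,6) at t=0.5774
    x: enter (1,6) at t=1.3000
    y: enter (1,5) at t=1.7321
    y: enter (1,4) at t=2.8868
    x: enter (0,4) at t=3.3000 ← occupied
  → r_2 = 3.3000
beam 3: φ=0°, α=285°
  dir = (cos 285°, sin 285°) = (0.2588, -0.9659); from cell (2,7)
  next x-line at t=1.3523, next y-line at t=0.5176; Δt_x=3.8637, Δt_y=1.0353
    y: enter (2,6) at t=0.5176
    x: enter (3,6) at t=1.3523
    y: enter (3,5) at t=1.5529
    y: enter (3,4) at t=2.5882
    y: enter (3,3) at t=3.6235
    y: enter (3,2) at t=4.6587
    x: enter (4,2) at t=5.2160
    y: enter (4,1) at t=5.6940
    y: enter (4,0) at t=6.7293 ← occupied
  → r_3 = 6.7293
beam 4: φ=45°, α=330°
  dir = (cos 330°, sin 330°) = (0.8660, -0.5000); from cell (2,7)
  next x-line at t=0.4041, next y-line at t=1.0000; Δt_x=1.1547, Δt_y=2.0000
    x: enter (3,7) at t=0.4041
    y: enter (3,6) at t=1.0000
    x: enter (4,6) at t=1.5588
    x: enter (5,6) at t=2.7135
    y: enter (5,5) at t=3.0000
    x: enter (6,5) at t=3.8682
    y: enter (6,4) at t=5.0000
    x: enter (7,4) at t=5.0229 ← occupied
  → r_4 = 5.0229
beam 5: φ=90°, α=15°
  dir = (cos 15°, sin 15°) = (0.9659, 0.2588); from cell (2,7)
  next x-line at t=0.3623, next y-line at t=1.9319; Δt_x=1.0353, Δt_y=3.8637
    x: enter (3,7) at t=0.3623
    x: enter (4,7) at t=1.3976
    y: enter (4,8) at t=1.9319
    x: enter (5,8) at t=2.4329
    x: enter (6,8) at t=3.4682
    x: enter (7,8) at t=4.5035 ← occupied
  → r_5 = 4.5035

ranges = [1.7082, 3.3000, 6.7293, 5.0229, 4.5035]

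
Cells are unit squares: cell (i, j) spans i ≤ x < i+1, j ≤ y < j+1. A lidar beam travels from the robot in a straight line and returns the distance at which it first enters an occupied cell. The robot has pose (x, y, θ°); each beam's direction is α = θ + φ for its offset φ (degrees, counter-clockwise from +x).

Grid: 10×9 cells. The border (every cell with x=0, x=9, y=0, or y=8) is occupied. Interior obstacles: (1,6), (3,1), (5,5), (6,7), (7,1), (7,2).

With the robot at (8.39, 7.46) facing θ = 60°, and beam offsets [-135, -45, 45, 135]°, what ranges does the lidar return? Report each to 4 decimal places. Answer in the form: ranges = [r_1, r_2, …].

ranges = [2.3569, 0.6315, 0.5590, 1.4390]

beam 1: φ=-135°, α=285°
  direction (0.2588, -0.9659); cell (8,7); t to first gridline: x 2.3569, y 0.4762 (then +3.8637 / +1.0353)
    (8,6) via y @ 0.4762
    (8,5) via y @ 1.5115
    (9,5) via x @ 2.3569  # hit
  → r_1 = 2.3569
beam 2: φ=-45°, α=15°
  direction (0.9659, 0.2588); cell (8,7); t to first gridline: x 0.6315, y 2.0864 (then +1.0353 / +3.8637)
    (9,7) via x @ 0.6315  # hit
  → r_2 = 0.6315
beam 3: φ=45°, α=105°
  direction (-0.2588, 0.9659); cell (8,7); t to first gridline: x 1.5068, y 0.5590 (then +3.8637 / +1.0353)
    (8,8) via y @ 0.5590  # hit
  → r_3 = 0.5590
beam 4: φ=135°, α=195°
  direction (-0.9659, -0.2588); cell (8,7); t to first gridline: x 0.4038, y 1.7773 (then +1.0353 / +3.8637)
    (7,7) via x @ 0.4038
    (6,7) via x @ 1.4390  # hit
  → r_4 = 1.4390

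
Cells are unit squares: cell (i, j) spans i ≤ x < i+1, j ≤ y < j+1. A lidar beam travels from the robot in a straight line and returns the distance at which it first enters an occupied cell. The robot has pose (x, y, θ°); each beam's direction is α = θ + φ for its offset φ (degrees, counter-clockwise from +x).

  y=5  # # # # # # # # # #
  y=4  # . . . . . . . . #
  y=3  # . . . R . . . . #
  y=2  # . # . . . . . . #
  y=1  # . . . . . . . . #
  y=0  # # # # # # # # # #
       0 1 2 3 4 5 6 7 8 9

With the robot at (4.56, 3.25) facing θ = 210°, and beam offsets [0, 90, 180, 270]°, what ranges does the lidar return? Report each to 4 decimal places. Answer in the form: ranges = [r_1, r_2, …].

beam 1: φ=0°, α=210°
  direction (-0.8660, -0.5000); cell (4,3); t to first gridline: x 0.6466, y 0.5000 (then +1.1547 / +2.0000)
    (4,2) via y @ 0.5000
    (3,2) via x @ 0.6466
    (2,2) via x @ 1.8013  # hit
  → r_1 = 1.8013
beam 2: φ=90°, α=300°
  direction (0.5000, -0.8660); cell (4,3); t to first gridline: x 0.8800, y 0.2887 (then +2.0000 / +1.1547)
    (4,2) via y @ 0.2887
    (5,2) via x @ 0.8800
    (5,1) via y @ 1.4434
    (5,0) via y @ 2.5981  # hit
  → r_2 = 2.5981
beam 3: φ=180°, α=30°
  direction (0.8660, 0.5000); cell (4,3); t to first gridline: x 0.5081, y 1.5000 (then +1.1547 / +2.0000)
    (5,3) via x @ 0.5081
    (5,4) via y @ 1.5000
    (6,4) via x @ 1.6628
    (7,4) via x @ 2.8175
    (7,5) via y @ 3.5000  # hit
  → r_3 = 3.5000
beam 4: φ=270°, α=120°
  direction (-0.5000, 0.8660); cell (4,3); t to first gridline: x 1.1200, y 0.8660 (then +2.0000 / +1.1547)
    (4,4) via y @ 0.8660
    (3,4) via x @ 1.1200
    (3,5) via y @ 2.0207  # hit
  → r_4 = 2.0207

ranges = [1.8013, 2.5981, 3.5000, 2.0207]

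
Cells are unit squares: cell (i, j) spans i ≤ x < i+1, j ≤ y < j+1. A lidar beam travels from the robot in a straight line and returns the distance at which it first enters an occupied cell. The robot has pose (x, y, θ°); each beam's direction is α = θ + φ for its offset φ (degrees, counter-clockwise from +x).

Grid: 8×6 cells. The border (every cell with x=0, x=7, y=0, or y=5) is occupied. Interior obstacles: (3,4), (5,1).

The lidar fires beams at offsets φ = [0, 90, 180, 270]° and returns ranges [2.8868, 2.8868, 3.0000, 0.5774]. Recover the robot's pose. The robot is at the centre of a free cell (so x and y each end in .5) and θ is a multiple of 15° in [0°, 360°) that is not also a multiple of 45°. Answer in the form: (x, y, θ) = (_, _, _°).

The pose lattice has 22·16 = 352 candidates. Test each by forward raycasting.
  (3.5, 1.5, 60°): beam 1 = 4.0415 ≠ 2.8868 ✗
  (3.5, 2.5, 210°): beam 2 = 1.7321 ≠ 2.8868 ✗
  (5.5, 3.5, 330°): beam 1 = 1.7321 ≠ 2.8868 ✗
  (6.5, 2.5, 15°): beam 1 = 0.5176 ≠ 2.8868 ✗
  (6.5, 3.5, 120°): beam 1 = 1.7321 ≠ 2.8868 ✗
  …
  (3.5, 3.5, 210°): r_1=2.8868, r_2=2.8868, r_3=3.0000, r_4=0.5774 — all match ✓
Unique over the lattice → pose = (3.5, 3.5, 210°).

(x, y, θ) = (3.5, 3.5, 210°)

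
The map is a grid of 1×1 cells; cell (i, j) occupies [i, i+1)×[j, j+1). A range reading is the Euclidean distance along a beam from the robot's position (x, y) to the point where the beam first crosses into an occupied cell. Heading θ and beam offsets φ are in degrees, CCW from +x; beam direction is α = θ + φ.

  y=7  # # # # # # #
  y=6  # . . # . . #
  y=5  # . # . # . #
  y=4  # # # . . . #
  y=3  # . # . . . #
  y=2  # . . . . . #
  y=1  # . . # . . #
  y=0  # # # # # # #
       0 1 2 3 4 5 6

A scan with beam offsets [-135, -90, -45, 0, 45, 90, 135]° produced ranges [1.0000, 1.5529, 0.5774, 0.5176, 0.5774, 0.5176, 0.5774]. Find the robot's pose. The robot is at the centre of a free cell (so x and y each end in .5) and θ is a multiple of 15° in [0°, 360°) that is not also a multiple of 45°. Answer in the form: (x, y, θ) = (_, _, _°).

Enumerate (i+0.5, j+0.5, θ) over the 23 free cells and 16 admissible headings. For each, cast all 7 beams and compare to the given ranges.
  (3.5, 2.5, 300°): beam 1 = 2.5882 ≠ 1.0000 ✗
  (1.5, 1.5, 60°): beam 1 = 0.5176 ≠ 1.0000 ✗
  (5.5, 1.5, 75°): beam 1 = 0.5774 ≠ 1.0000 ✗
  (1.5, 2.5, 345°): beam 1 = 0.5774 ≠ 1.0000 ✗
  (5.5, 4.5, 210°): beam 1 = 1.9319 ≠ 1.0000 ✗
  …
  (2.5, 6.5, 285°): r_1=1.0000, r_2=1.5529, r_3=0.5774, r_4=0.5176, r_5=0.5774, r_6=0.5176, r_7=0.5774 — all match ✓
No second candidate reproduces the full scan.

(x, y, θ) = (2.5, 6.5, 285°)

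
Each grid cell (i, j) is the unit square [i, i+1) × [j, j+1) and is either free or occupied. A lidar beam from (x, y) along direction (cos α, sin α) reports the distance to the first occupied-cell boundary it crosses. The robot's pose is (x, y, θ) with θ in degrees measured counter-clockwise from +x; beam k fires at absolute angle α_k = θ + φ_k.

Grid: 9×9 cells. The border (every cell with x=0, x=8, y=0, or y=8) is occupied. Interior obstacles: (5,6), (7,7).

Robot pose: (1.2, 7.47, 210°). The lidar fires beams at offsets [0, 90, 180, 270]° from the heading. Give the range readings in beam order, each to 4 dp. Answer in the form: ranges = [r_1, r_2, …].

ranges = [0.2309, 7.4709, 1.0600, 0.4000]

beam 1: φ=0°, α=210°
  direction (-0.8660, -0.5000); cell (1,7); t to first gridline: x 0.2309, y 0.9400 (then +1.1547 / +2.0000)
    (0,7) via x @ 0.2309  # hit
  → r_1 = 0.2309
beam 2: φ=90°, α=300°
  direction (0.5000, -0.8660); cell (1,7); t to first gridline: x 1.6000, y 0.5427 (then +2.0000 / +1.1547)
    (1,6) via y @ 0.5427
    (2,6) via x @ 1.6000
    (2,5) via y @ 1.6974
    (2,4) via y @ 2.8521
    (3,4) via x @ 3.6000
    (3,3) via y @ 4.0068
    (3,2) via y @ 5.1615
    (4,2) via x @ 5.6000
    (4,1) via y @ 6.3162
    (4,0) via y @ 7.4709  # hit
  → r_2 = 7.4709
beam 3: φ=180°, α=30°
  direction (0.8660, 0.5000); cell (1,7); t to first gridline: x 0.9238, y 1.0600 (then +1.1547 / +2.0000)
    (2,7) via x @ 0.9238
    (2,8) via y @ 1.0600  # hit
  → r_3 = 1.0600
beam 4: φ=270°, α=120°
  direction (-0.5000, 0.8660); cell (1,7); t to first gridline: x 0.4000, y 0.6120 (then +2.0000 / +1.1547)
    (0,7) via x @ 0.4000  # hit
  → r_4 = 0.4000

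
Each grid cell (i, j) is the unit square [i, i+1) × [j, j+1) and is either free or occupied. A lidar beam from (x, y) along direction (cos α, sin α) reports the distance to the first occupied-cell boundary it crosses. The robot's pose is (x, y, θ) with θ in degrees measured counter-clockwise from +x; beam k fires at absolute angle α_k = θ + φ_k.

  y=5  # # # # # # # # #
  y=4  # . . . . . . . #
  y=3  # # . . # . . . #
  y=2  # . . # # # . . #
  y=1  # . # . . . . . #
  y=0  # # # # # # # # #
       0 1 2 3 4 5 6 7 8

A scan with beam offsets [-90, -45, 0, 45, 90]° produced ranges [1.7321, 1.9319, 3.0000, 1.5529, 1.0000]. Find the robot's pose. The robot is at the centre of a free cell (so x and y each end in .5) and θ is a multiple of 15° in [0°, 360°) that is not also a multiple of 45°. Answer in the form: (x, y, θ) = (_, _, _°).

(x, y, θ) = (6.5, 4.5, 300°)

Enumerate (i+0.5, j+0.5, θ) over the 22 free cells and 16 admissible headings. For each, cast all 5 beams and compare to the given ranges.
  (7.5, 4.5, 300°): beam 1 = 2.8868 ≠ 1.7321 ✗
  (7.5, 3.5, 120°): beam 1 = 0.5774 ≠ 1.7321 ✗
  (5.5, 4.5, 105°): beam 1 = 1.9319 ≠ 1.7321 ✗
  (5.5, 1.5, 30°): beam 1 = 0.5774 ≠ 1.7321 ✗
  …
  (6.5, 4.5, 300°): r_1=1.7321, r_2=1.9319, r_3=3.0000, r_4=1.5529, r_5=1.0000 — all match ✓
Only this pose fits every beam.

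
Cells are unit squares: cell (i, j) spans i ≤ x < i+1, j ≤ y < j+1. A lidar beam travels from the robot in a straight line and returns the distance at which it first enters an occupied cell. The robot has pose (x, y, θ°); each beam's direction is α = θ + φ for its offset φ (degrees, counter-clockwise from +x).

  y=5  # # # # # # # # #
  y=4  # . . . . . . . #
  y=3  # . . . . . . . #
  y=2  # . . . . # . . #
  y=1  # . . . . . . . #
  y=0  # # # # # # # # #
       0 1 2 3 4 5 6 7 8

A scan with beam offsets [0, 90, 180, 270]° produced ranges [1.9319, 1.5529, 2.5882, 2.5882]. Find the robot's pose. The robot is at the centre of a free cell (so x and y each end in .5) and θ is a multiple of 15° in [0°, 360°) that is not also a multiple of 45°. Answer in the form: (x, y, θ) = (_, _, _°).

Enumerate (i+0.5, j+0.5, θ) over the 27 free cells and 16 admissible headings. For each, cast all 4 beams and compare to the given ranges.
  (7.5, 4.5, 210°): beam 1 = 7.0000 ≠ 1.9319 ✗
  (3.5, 4.5, 150°): beam 1 = 1.0000 ≠ 1.9319 ✗
  (6.5, 1.5, 300°): beam 1 = 0.5774 ≠ 1.9319 ✗
  …
  (3.5, 3.5, 345°): r_1=1.9319, r_2=1.5529, r_3=2.5882, r_4=2.5882 — all match ✓
Unique over the lattice → pose = (3.5, 3.5, 345°).

(x, y, θ) = (3.5, 3.5, 345°)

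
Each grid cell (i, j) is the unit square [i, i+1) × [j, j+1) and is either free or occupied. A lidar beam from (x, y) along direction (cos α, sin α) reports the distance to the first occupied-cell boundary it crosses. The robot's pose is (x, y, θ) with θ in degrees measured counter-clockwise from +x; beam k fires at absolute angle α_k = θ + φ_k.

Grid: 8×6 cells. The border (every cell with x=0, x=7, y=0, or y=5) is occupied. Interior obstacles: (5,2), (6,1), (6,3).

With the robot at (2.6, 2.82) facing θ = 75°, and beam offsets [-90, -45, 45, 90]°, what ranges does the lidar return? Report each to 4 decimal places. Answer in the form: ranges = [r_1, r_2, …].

ranges = [2.4847, 4.3600, 2.5172, 1.6564]

beam 1: φ=-90°, α=345°
  direction (0.9659, -0.2588); cell (2,2); t to first gridline: x 0.4141, y 3.1682 (then +1.0353 / +3.8637)
    (3,2) via x @ 0.4141
    (4,2) via x @ 1.4494
    (5,2) via x @ 2.4847  # hit
  → r_1 = 2.4847
beam 2: φ=-45°, α=30°
  direction (0.8660, 0.5000); cell (2,2); t to first gridline: x 0.4619, y 0.3600 (then +1.1547 / +2.0000)
    (2,3) via y @ 0.3600
    (3,3) via x @ 0.4619
    (4,3) via x @ 1.6166
    (4,4) via y @ 2.3600
    (5,4) via x @ 2.7713
    (6,4) via x @ 3.9260
    (6,5) via y @ 4.3600  # hit
  → r_2 = 4.3600
beam 3: φ=45°, α=120°
  direction (-0.5000, 0.8660); cell (2,2); t to first gridline: x 1.2000, y 0.2078 (then +2.0000 / +1.1547)
    (2,3) via y @ 0.2078
    (1,3) via x @ 1.2000
    (1,4) via y @ 1.3625
    (1,5) via y @ 2.5172  # hit
  → r_3 = 2.5172
beam 4: φ=90°, α=165°
  direction (-0.9659, 0.2588); cell (2,2); t to first gridline: x 0.6212, y 0.6955 (then +1.0353 / +3.8637)
    (1,2) via x @ 0.6212
    (1,3) via y @ 0.6955
    (0,3) via x @ 1.6564  # hit
  → r_4 = 1.6564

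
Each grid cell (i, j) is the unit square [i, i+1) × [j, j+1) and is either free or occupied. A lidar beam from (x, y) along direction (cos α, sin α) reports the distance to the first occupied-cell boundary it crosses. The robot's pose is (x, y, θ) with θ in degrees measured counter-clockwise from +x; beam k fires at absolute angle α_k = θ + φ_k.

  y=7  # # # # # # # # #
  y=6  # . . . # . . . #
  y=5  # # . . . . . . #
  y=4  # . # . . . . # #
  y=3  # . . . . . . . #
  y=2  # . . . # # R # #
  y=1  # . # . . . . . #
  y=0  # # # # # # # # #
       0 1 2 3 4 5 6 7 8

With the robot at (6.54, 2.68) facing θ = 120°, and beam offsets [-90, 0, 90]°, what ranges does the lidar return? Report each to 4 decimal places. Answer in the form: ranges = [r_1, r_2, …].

ranges = [0.5312, 3.8336, 0.6235]

beam 1: φ=-90°, α=30°
  d=(0.8660,0.5000)  start (6,2)  tX=0.5312 tY=0.6400  stride 1/|dx|=1.1547 1/|dy|=2.0000
    cross x-line → (7,2), t=0.5312 (wall)
  → r_1 = 0.5312
beam 2: φ=0°, α=120°
  d=(-0.5000,0.8660)  start (6,2)  tX=1.0800 tY=0.3695  stride 1/|dx|=2.0000 1/|dy|=1.1547
    cross y-line → (6,3), t=0.3695
    cross x-line → (5,3), t=1.0800
    cross y-line → (5,4), t=1.5242
    cross y-line → (5,5), t=2.6789
    cross x-line → (4,5), t=3.0800
    cross y-line → (4,6), t=3.8336 (wall)
  → r_2 = 3.8336
beam 3: φ=90°, α=210°
  d=(-0.8660,-0.5000)  start (6,2)  tX=0.6235 tY=1.3600  stride 1/|dx|=1.1547 1/|dy|=2.0000
    cross x-line → (5,2), t=0.6235 (wall)
  → r_3 = 0.6235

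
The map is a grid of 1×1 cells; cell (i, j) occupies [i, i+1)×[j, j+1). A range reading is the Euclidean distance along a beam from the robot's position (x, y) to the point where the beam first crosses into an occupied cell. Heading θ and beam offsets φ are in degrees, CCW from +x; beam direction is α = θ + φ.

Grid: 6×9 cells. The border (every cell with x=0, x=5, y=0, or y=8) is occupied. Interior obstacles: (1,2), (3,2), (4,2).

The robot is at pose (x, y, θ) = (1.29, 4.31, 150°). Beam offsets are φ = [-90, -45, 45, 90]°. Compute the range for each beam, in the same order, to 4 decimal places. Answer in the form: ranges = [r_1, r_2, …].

beam 1: φ=-90°, α=60°
  dir = (cos 60°, sin 60°) = (0.5000, 0.8660); from cell (1,4)
  next x-line at t=1.4200, next y-line at t=0.7967; Δt_x=2.0000, Δt_y=1.1547
    y: enter (1,5) at t=0.7967
    x: enter (2,5) at t=1.4200
    y: enter (2,6) at t=1.9514
    y: enter (2,7) at t=3.1061
    x: enter (3,7) at t=3.4200
    y: enter (3,8) at t=4.2608 ← occupied
  → r_1 = 4.2608
beam 2: φ=-45°, α=105°
  dir = (cos 105°, sin 105°) = (-0.2588, 0.9659); from cell (1,4)
  next x-line at t=1.1205, next y-line at t=0.7143; Δt_x=3.8637, Δt_y=1.0353
    y: enter (1,5) at t=0.7143
    x: enter (0,5) at t=1.1205 ← occupied
  → r_2 = 1.1205
beam 3: φ=45°, α=195°
  dir = (cos 195°, sin 195°) = (-0.9659, -0.2588); from cell (1,4)
  next x-line at t=0.3002, next y-line at t=1.1977; Δt_x=1.0353, Δt_y=3.8637
    x: enter (0,4) at t=0.3002 ← occupied
  → r_3 = 0.3002
beam 4: φ=90°, α=240°
  dir = (cos 240°, sin 240°) = (-0.5000, -0.8660); from cell (1,4)
  next x-line at t=0.5800, next y-line at t=0.3580; Δt_x=2.0000, Δt_y=1.1547
    y: enter (1,3) at t=0.3580
    x: enter (0,3) at t=0.5800 ← occupied
  → r_4 = 0.5800

ranges = [4.2608, 1.1205, 0.3002, 0.5800]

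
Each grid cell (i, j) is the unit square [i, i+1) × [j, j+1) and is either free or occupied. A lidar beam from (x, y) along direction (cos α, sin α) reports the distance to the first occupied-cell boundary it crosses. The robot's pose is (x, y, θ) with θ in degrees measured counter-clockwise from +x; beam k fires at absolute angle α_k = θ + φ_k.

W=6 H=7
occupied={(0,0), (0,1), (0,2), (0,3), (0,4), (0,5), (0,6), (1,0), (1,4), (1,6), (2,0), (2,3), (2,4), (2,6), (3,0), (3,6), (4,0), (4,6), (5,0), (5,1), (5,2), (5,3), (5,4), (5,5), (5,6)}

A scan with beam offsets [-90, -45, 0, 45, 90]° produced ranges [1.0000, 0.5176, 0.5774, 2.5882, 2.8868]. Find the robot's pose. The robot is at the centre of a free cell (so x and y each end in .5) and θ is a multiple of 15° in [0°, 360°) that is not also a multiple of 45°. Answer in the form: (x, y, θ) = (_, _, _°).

(x, y, θ) = (3.5, 3.5, 210°)

Candidates: 17 free-cell centres × 16 headings = 272 poses. Raycast each; keep the one whose scan matches to 4 dp.
  (3.5, 4.5, 285°): beam 1 = 0.5176 ≠ 1.0000 ✗
  (1.5, 2.5, 255°): beam 1 = 0.5176 ≠ 1.0000 ✗
  (1.5, 3.5, 60°): beam 1 = 0.5774 ≠ 1.0000 ✗
  (3.5, 5.5, 240°): beam 2 = 1.9319 ≠ 0.5176 ✗
  (1.5, 1.5, 30°): beam 1 = 0.5774 ≠ 1.0000 ✗
  …
  (3.5, 3.5, 210°): r_1=1.0000, r_2=0.5176, r_3=0.5774, r_4=2.5882, r_5=2.8868 — all match ✓
No second candidate reproduces the full scan.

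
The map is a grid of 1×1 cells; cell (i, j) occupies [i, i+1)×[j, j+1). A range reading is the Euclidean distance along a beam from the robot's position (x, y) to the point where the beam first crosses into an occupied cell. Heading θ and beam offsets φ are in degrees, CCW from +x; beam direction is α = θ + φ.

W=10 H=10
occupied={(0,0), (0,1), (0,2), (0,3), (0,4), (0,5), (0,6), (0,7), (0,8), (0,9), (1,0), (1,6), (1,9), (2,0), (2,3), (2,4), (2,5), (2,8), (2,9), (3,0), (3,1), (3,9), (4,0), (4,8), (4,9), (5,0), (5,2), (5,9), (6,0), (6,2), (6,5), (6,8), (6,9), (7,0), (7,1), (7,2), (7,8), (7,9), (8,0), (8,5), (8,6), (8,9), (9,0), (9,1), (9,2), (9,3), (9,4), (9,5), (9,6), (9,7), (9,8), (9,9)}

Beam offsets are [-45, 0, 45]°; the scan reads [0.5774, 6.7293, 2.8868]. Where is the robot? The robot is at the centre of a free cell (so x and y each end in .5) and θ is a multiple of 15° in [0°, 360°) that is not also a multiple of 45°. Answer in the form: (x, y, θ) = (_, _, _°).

(x, y, θ) = (5.5, 8.5, 255°)

The pose lattice has 48·16 = 768 candidates. Test each by forward raycasting.
  (7.5, 7.5, 345°): beam 1 = 1.0000 ≠ 0.5774 ✗
  (7.5, 5.5, 165°): beam 1 = 2.8868 ≠ 0.5774 ✗
  (1.5, 2.5, 255°): beam 2 = 1.5529 ≠ 6.7293 ✗
  (4.5, 7.5, 75°): beam 1 = 1.7321 ≠ 0.5774 ✗
  …
  (5.5, 8.5, 255°): r_1=0.5774, r_2=6.7293, r_3=2.8868 — all match ✓
Unique over the lattice → pose = (5.5, 8.5, 255°).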